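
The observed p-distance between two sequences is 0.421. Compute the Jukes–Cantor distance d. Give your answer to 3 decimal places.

d = −(3/4) ln(1 − 4p/3) = −0.75 ln(1 − 0.561333) = −0.75 ln(0.438667)
  = −0.75 × (-0.824015) = 0.618011 substitutions/site.

0.618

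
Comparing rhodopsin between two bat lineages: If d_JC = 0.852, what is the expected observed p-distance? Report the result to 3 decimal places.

p = (3/4)(1 − e^(−4d/3)) = 0.75 × (1 − e^(-1.136)) = 0.75 × (1 − 0.321101) = 0.509174.

0.509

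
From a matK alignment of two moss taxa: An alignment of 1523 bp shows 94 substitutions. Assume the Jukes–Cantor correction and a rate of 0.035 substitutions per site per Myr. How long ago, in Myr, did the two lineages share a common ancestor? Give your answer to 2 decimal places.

p = 94/1523 ≈ 0.06172.
d = −(3/4) ln(1 − 4p/3) = −0.75 ln(1 − 0.082293) = −0.75 ln(0.917707)
  = −0.75 × (-0.085877) = 0.064408 substitutions/site.
Under a molecular clock d = 2μt, so t = d/(2μ) = 0.064408 / (2 × 0.035) = 0.92 Myr.

0.92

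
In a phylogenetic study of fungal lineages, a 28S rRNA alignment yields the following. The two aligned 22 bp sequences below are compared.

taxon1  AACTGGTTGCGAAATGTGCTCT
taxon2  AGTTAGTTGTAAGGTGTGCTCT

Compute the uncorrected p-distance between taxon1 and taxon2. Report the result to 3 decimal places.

0.318

The sequences differ at 7 of 22 positions (sites 2, 3, 5, 10, 11, 13, 14).
p = 7/22 = 0.318181… ≈ 0.318 (to 3 d.p.).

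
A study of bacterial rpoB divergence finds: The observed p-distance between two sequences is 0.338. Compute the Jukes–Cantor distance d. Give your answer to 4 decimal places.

0.4493

d = −(3/4) ln(1 − 4p/3) = −0.75 ln(1 − 0.450667) = −0.75 ln(0.549333)
  = −0.75 × (-0.599050) = 0.449288 substitutions/site.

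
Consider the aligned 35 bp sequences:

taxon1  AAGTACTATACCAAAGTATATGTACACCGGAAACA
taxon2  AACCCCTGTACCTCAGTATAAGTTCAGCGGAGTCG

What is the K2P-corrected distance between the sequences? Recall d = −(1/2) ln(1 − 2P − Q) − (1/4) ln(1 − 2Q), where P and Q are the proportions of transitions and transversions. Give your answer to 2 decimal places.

Of 35 sites, 4 differences are transitions and 8 are transversions, so P = 4/35 ≈ 0.114286 and Q = 8/35 ≈ 0.228571.
Under the Kimura two-parameter model, d = −½ ln(1 − 2P − Q) − ¼ ln(1 − 2Q).
1 − 2P − Q = 0.542857, giving −½ ln(0.542857) = 0.305455.
1 − 2Q = 0.542858, giving −¼ ln(0.542858) = 0.152727.
d = 0.305455 + 0.152727 = 0.458182.

0.46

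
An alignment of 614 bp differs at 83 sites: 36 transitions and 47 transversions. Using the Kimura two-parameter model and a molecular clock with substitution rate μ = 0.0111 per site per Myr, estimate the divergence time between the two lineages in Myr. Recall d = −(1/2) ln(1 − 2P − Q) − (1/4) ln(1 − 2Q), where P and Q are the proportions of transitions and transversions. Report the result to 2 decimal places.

6.72

P = 36/614 ≈ 0.058632 and Q = 47/614 ≈ 0.076547.
Under the Kimura two-parameter model, d = −½ ln(1 − 2P − Q) − ¼ ln(1 − 2Q).
1 − 2P − Q = 0.806189, giving −½ ln(0.806189) = 0.107719.
1 − 2Q = 0.846906, giving −¼ ln(0.846906) = 0.041541.
d = 0.107719 + 0.041541 = 0.149260.
Under a molecular clock d = 2μt, so t = d/(2μ) = 0.149260 / (2 × 0.0111) = 6.72 Myr.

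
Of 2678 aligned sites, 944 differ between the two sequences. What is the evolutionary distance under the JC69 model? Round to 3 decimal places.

p = 944/2678 ≈ 0.352502.
d = −(3/4) ln(1 − 4p/3) = −0.75 ln(1 − 0.470003) = −0.75 ln(0.529997)
  = −0.75 × (-0.634884) = 0.476163 substitutions/site.

0.476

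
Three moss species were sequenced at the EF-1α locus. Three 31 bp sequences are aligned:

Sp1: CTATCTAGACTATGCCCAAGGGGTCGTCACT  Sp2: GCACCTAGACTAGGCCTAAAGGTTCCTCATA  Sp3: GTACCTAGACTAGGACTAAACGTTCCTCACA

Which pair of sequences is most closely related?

Sp1–Sp2: 10/31 differ, p = 0.323, d = 0.422.
Sp1–Sp3: 10/31 differ, p = 0.323, d = 0.422.
Sp2–Sp3: 4/31 differ, p = 0.129, d = 0.142.
The smallest distance is between Sp2 and Sp3.

Sp2 and Sp3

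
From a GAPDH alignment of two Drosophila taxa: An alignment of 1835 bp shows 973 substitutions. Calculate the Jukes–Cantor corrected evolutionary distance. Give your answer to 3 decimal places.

p = 973/1835 ≈ 0.530245.
d = −(3/4) ln(1 − 4p/3) = −0.75 ln(1 − 0.706993) = −0.75 ln(0.293007)
  = −0.75 × (-1.227559) = 0.920669 substitutions/site.

0.921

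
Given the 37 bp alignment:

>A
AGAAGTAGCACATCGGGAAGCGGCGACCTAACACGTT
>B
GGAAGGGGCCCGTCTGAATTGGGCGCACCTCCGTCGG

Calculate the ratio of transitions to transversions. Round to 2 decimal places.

Transitions are A↔G and C↔T; transversions are all other mismatches.
Transitions: 7. Transversions: 13.
R = 7/13 = 0.538461… ≈ 0.54 (to 2 d.p.).

0.54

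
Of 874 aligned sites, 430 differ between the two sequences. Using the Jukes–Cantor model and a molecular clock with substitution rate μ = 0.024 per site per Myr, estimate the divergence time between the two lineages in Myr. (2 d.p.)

16.67

p = 430/874 ≈ 0.491991.
d = −(3/4) ln(1 − 4p/3) = −0.75 ln(1 − 0.655988) = −0.75 ln(0.344012)
  = −0.75 × (-1.067079) = 0.800309 substitutions/site.
Under a molecular clock d = 2μt, so t = d/(2μ) = 0.800309 / (2 × 0.024) = 16.67 Myr.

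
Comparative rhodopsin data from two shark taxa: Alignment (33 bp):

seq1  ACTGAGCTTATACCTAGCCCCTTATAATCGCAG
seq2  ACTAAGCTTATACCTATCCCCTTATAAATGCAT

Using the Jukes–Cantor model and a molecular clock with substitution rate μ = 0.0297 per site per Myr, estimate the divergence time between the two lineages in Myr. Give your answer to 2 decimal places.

The sequences differ at 5 of 33 sites (4, 17, 28, 29, 33), so p = 5/33 ≈ 0.151515.
d = −(3/4) ln(1 − 4p/3) = −0.75 ln(1 − 0.20202) = −0.75 ln(0.79798)
  = −0.75 × (-0.225672) = 0.169254 substitutions/site.
Under a molecular clock d = 2μt, so t = d/(2μ) = 0.169254 / (2 × 0.0297) = 2.85 Myr.

2.85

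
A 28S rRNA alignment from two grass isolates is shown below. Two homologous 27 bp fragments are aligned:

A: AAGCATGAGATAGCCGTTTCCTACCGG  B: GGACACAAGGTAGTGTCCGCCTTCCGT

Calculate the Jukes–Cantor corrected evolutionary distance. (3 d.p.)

The sequences differ at 14 of 27 sites, so p = 14/27 ≈ 0.518519.
d = −(3/4) ln(1 − 4p/3) = −0.75 ln(1 − 0.691359) = −0.75 ln(0.308641)
  = −0.75 × (-1.175576) = 0.881682 substitutions/site.

0.882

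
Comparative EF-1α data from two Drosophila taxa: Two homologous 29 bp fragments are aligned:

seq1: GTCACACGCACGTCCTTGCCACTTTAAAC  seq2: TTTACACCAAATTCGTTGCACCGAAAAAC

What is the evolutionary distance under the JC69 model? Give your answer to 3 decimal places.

The sequences differ at 12 of 29 sites, so p = 12/29 ≈ 0.413793.
d = −(3/4) ln(1 − 4p/3) = −0.75 ln(1 − 0.551724) = −0.75 ln(0.448276)
  = −0.75 × (-0.802346) = 0.601760 substitutions/site.

0.602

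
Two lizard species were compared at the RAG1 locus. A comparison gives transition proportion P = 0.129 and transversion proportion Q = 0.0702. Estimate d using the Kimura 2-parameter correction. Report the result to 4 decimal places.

Under the Kimura two-parameter model, d = −½ ln(1 − 2P − Q) − ¼ ln(1 − 2Q).
1 − 2P − Q = 0.6718, giving −½ ln(0.6718) = 0.198897.
1 − 2Q = 0.8596, giving −¼ ln(0.8596) = 0.037822.
d = 0.198897 + 0.037822 = 0.236719.

0.2367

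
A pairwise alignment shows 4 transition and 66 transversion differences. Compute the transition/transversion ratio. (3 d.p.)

R = 4/66 = 0.060606… ≈ 0.061 (to 3 d.p.).

0.061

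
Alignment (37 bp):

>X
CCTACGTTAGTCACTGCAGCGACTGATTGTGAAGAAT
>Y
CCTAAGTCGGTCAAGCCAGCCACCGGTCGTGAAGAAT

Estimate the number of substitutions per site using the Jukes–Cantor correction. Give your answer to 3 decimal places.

0.335

The sequences differ at 10 of 37 sites (5, 8, 9, 14, 15, 16, 21, 24, 26, 28), so p = 10/37 ≈ 0.27027.
d = −(3/4) ln(1 − 4p/3) = −0.75 ln(1 − 0.36036) = −0.75 ln(0.63964)
  = −0.75 × (-0.446850) = 0.335138 substitutions/site.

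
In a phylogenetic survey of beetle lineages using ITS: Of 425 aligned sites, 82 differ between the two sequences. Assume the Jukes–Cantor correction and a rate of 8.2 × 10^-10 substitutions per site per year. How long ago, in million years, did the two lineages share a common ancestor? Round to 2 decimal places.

p = 82/425 ≈ 0.192941.
d = −(3/4) ln(1 − 4p/3) = −0.75 ln(1 − 0.257255) = −0.75 ln(0.742745)
  = −0.75 × (-0.297402) = 0.223052 substitutions/site.
Under a molecular clock d = 2μt, so t = d/(2μ) = 0.223052 / (2 × 8.2 × 10^-10) = 136.01 million years.

136.01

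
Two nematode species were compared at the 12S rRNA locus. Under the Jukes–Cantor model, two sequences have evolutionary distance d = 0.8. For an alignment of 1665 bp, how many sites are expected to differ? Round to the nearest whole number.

Invert JC69: p = (3/4)(1 − e^(−4d/3)) = 0.75 × (1 − e^(-1.066667)) = 0.75 × (1 − 0.344154) = 0.491885.
Expected differing sites = pL ≈ 0.491885 × 1665 = 818.988525 ≈ 819.

819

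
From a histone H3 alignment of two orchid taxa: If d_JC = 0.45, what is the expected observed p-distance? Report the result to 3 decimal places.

p = (3/4)(1 − e^(−4d/3)) = 0.75 × (1 − e^(-0.6)) = 0.75 × (1 − 0.548812) = 0.338391.

0.338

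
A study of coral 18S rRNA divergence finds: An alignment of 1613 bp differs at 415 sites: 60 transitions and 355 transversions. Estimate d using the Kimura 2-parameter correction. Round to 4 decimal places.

0.3194

P = 60/1613 ≈ 0.037198 and Q = 355/1613 ≈ 0.220087.
Under the Kimura two-parameter model, d = −½ ln(1 − 2P − Q) − ¼ ln(1 − 2Q).
1 − 2P − Q = 0.705517, giving −½ ln(0.705517) = 0.174412.
1 − 2Q = 0.559826, giving −¼ ln(0.559826) = 0.145032.
d = 0.174412 + 0.145032 = 0.319444.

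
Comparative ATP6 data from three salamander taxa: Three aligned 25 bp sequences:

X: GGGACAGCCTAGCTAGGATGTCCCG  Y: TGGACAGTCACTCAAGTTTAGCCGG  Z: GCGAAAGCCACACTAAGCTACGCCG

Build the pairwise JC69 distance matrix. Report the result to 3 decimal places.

X–Y: 11/25 sites differ → p = 0.44, d = −0.75 ln(1 − 0.586667) = 0.662626 ≈ 0.663.
X–Z: 10/25 sites differ → p = 0.4, d = −0.75 ln(1 − 0.533333) = 0.571605 ≈ 0.572.
Y–Z: 12/25 sites differ → p = 0.48, d = −0.75 ln(1 − 0.64) = 0.766238 ≈ 0.766.

d(X,Y) = 0.663, d(X,Z) = 0.572, d(Y,Z) = 0.766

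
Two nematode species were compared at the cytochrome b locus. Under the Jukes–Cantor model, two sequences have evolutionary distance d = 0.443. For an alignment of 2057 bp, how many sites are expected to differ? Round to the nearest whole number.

688

Invert JC69: p = (3/4)(1 − e^(−4d/3)) = 0.75 × (1 − e^(-0.590667)) = 0.75 × (1 − 0.553958) = 0.334532.
Expected differing sites = pL ≈ 0.334532 × 2057 = 688.132324 ≈ 688.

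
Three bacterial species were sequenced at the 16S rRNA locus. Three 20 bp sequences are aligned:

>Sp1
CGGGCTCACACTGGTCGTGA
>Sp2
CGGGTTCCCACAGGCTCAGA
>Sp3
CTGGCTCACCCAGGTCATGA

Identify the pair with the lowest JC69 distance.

Sp1 and Sp3

Sp1–Sp2: 7/20 differ, p = 0.350, d = 0.471.
Sp1–Sp3: 4/20 differ, p = 0.200, d = 0.233.
Sp2–Sp3: 8/20 differ, p = 0.400, d = 0.572.
The smallest distance is between Sp1 and Sp3.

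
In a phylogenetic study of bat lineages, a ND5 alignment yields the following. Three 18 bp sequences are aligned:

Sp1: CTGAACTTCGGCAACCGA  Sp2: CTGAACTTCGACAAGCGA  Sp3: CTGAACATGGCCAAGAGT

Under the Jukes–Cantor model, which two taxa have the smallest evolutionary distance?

Sp1–Sp2: 2/18 differ, p = 0.111, d = 0.120.
Sp1–Sp3: 6/18 differ, p = 0.333, d = 0.441.
Sp2–Sp3: 5/18 differ, p = 0.278, d = 0.347.
The smallest distance is between Sp1 and Sp2.

Sp1 and Sp2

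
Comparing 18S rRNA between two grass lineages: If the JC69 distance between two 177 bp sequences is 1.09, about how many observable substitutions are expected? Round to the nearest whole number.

102

Invert JC69: p = (3/4)(1 − e^(−4d/3)) = 0.75 × (1 − e^(-1.453333)) = 0.75 × (1 − 0.233790) = 0.574658.
Expected differing sites = pL ≈ 0.574658 × 177 = 101.714466 ≈ 102.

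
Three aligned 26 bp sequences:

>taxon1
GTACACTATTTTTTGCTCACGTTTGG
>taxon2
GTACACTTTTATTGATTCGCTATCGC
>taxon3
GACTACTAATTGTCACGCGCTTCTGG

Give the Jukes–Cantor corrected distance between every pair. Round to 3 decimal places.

d(taxon1,taxon2) = 0.539, d(taxon1,taxon3) = 0.623, d(taxon2,taxon3) = 0.949

taxon1–taxon2: 10/26 sites differ → p ≈ 0.384615, d = −0.75 ln(1 − 0.51282) = 0.539341 ≈ 0.539.
taxon1–taxon3: 11/26 sites differ → p ≈ 0.423077, d = −0.75 ln(1 − 0.564103) = 0.622762 ≈ 0.623.
taxon2–taxon3: 14/26 sites differ → p ≈ 0.538462, d = −0.75 ln(1 − 0.717949) = 0.949251 ≈ 0.949.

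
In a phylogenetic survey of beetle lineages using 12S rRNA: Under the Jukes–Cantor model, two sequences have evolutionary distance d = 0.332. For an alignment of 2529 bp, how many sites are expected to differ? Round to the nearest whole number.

Invert JC69: p = (3/4)(1 − e^(−4d/3)) = 0.75 × (1 − e^(-0.442667)) = 0.75 × (1 − 0.642321) = 0.268259.
Expected differing sites = pL ≈ 0.268259 × 2529 = 678.427011 ≈ 678.

678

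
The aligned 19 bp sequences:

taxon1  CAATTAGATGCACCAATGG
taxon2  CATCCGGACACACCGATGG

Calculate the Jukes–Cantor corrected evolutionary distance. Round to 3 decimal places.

The sequences differ at 7 of 19 sites (3, 4, 5, 6, 9, 10, 15), so p = 7/19 ≈ 0.368421.
d = −(3/4) ln(1 − 4p/3) = −0.75 ln(1 − 0.491228) = −0.75 ln(0.508772)
  = −0.75 × (-0.675755) = 0.506816 substitutions/site.

0.507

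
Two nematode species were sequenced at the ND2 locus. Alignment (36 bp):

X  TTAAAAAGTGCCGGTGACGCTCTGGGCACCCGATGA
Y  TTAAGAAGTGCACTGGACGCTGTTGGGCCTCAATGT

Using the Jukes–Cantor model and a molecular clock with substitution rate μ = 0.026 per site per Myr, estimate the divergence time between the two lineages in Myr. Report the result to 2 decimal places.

8.48

The sequences differ at 12 of 36 sites, so p = 12/36 ≈ 0.333333.
d = −(3/4) ln(1 − 4p/3) = −0.75 ln(1 − 0.444444) = −0.75 ln(0.555556)
  = −0.75 × (-0.587786) = 0.440840 substitutions/site.
Under a molecular clock d = 2μt, so t = d/(2μ) = 0.440840 / (2 × 0.026) = 8.48 Myr.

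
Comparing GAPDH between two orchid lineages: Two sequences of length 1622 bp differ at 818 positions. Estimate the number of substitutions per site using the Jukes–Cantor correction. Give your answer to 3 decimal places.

0.837

p = 818/1622 ≈ 0.504316.
d = −(3/4) ln(1 − 4p/3) = −0.75 ln(1 − 0.672421) = −0.75 ln(0.327579)
  = −0.75 × (-1.116026) = 0.837020 substitutions/site.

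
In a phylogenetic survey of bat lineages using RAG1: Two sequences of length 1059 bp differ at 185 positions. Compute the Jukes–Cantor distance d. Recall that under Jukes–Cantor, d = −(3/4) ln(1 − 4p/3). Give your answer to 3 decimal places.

0.199

p = 185/1059 ≈ 0.174693.
d = −(3/4) ln(1 − 4p/3) = −0.75 ln(1 − 0.232924) = −0.75 ln(0.767076)
  = −0.75 × (-0.265169) = 0.198877 substitutions/site.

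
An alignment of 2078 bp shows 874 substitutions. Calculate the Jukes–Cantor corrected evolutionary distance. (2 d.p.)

p = 874/2078 ≈ 0.420597.
d = −(3/4) ln(1 − 4p/3) = −0.75 ln(1 − 0.560796) = −0.75 ln(0.439204)
  = −0.75 × (-0.822791) = 0.617093 substitutions/site.

0.62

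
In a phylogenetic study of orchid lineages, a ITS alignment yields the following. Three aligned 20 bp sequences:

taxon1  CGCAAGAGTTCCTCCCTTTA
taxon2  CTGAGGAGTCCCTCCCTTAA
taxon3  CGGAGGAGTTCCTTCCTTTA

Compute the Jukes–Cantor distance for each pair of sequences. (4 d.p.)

d(taxon1,taxon2) = 0.3041, d(taxon1,taxon3) = 0.1674, d(taxon2,taxon3) = 0.2326

taxon1–taxon2: 5/20 sites differ → p = 0.25, d = −0.75 ln(1 − 0.333333) = 0.304098 ≈ 0.3041.
taxon1–taxon3: 3/20 sites differ → p = 0.15, d = −0.75 ln(1 − 0.2) = 0.167358 ≈ 0.1674.
taxon2–taxon3: 4/20 sites differ → p = 0.2, d = −0.75 ln(1 − 0.266667) = 0.232617 ≈ 0.2326.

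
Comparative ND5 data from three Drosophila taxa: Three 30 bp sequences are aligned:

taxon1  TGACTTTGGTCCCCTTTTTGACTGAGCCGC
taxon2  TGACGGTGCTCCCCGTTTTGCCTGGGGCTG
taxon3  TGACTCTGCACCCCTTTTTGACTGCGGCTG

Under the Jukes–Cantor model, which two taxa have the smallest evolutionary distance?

taxon2 and taxon3

taxon1–taxon2: 9/30 differ, p = 0.300, d = 0.383.
taxon1–taxon3: 7/30 differ, p = 0.233, d = 0.280.
taxon2–taxon3: 6/30 differ, p = 0.200, d = 0.233.
The smallest distance is between taxon2 and taxon3.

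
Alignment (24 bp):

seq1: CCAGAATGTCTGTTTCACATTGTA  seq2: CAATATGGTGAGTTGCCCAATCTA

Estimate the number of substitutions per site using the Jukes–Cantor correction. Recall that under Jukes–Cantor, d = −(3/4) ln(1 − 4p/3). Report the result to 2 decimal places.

The sequences differ at 10 of 24 sites (2, 4, 6, 7, 10, 11, 15, 17, 20, 22), so p = 10/24 ≈ 0.416667.
d = −(3/4) ln(1 − 4p/3) = −0.75 ln(1 − 0.555556) = −0.75 ln(0.444444)
  = −0.75 × (-0.810931) = 0.608198 substitutions/site.

0.61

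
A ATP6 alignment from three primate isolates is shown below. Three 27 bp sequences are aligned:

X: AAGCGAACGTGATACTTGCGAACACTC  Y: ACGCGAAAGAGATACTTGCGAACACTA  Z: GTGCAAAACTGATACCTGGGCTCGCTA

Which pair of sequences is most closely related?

X and Y

X–Y: 4/27 differ, p = 0.148, d = 0.165.
X–Z: 11/27 differ, p = 0.407, d = 0.588.
Y–Z: 10/27 differ, p = 0.370, d = 0.511.
The smallest distance is between X and Y.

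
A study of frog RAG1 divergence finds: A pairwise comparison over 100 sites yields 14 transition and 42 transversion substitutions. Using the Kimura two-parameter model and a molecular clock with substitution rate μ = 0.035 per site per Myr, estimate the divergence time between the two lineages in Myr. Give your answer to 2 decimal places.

15.14

P = 14/100 = 0.14 and Q = 42/100 = 0.42.
Under the Kimura two-parameter model, d = −½ ln(1 − 2P − Q) − ¼ ln(1 − 2Q).
1 − 2P − Q = 0.3, giving −½ ln(0.3) = 0.601986.
1 − 2Q = 0.16, giving −¼ ln(0.16) = 0.458145.
d = 0.601986 + 0.458145 = 1.060131.
Under a molecular clock d = 2μt, so t = d/(2μ) = 1.060131 / (2 × 0.035) = 15.14 Myr.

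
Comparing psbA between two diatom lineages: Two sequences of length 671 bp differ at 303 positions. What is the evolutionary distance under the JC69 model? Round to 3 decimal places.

p = 303/671 ≈ 0.451565.
d = −(3/4) ln(1 − 4p/3) = −0.75 ln(1 − 0.602087) = −0.75 ln(0.397913)
  = −0.75 × (-0.921522) = 0.691142 substitutions/site.

0.691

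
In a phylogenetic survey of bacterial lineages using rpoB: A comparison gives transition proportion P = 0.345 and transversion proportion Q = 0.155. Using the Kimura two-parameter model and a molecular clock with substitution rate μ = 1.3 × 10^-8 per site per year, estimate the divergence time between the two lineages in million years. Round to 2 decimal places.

39.42

Under the Kimura two-parameter model, d = −½ ln(1 − 2P − Q) − ¼ ln(1 − 2Q).
1 − 2P − Q = 0.155, giving −½ ln(0.155) = 0.932165.
1 − 2Q = 0.69, giving −¼ ln(0.69) = 0.092766.
d = 0.932165 + 0.092766 = 1.024931.
Under a molecular clock d = 2μt, so t = d/(2μ) = 1.024931 / (2 × 1.3 × 10^-8) = 39.42 million years.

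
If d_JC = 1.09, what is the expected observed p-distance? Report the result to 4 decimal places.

0.5747

p = (3/4)(1 − e^(−4d/3)) = 0.75 × (1 − e^(-1.453333)) = 0.75 × (1 − 0.233790) = 0.574658.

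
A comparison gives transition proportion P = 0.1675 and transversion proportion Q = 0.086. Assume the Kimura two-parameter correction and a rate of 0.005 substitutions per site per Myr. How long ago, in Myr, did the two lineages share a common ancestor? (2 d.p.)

32.04

Under the Kimura two-parameter model, d = −½ ln(1 − 2P − Q) − ¼ ln(1 − 2Q).
1 − 2P − Q = 0.579, giving −½ ln(0.579) = 0.273226.
1 − 2Q = 0.828, giving −¼ ln(0.828) = 0.047186.
d = 0.273226 + 0.047186 = 0.320412.
Under a molecular clock d = 2μt, so t = d/(2μ) = 0.320412 / (2 × 0.005) = 32.04 Myr.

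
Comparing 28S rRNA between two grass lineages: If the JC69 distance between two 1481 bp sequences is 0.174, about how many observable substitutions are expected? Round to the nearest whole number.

230

Invert JC69: p = (3/4)(1 − e^(−4d/3)) = 0.75 × (1 − e^(-0.232)) = 0.75 × (1 − 0.792946) = 0.155291.
Expected differing sites = pL ≈ 0.155291 × 1481 = 229.985971 ≈ 230.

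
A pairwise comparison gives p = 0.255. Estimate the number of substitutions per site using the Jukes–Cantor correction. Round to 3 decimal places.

d = −(3/4) ln(1 − 4p/3) = −0.75 ln(1 − 0.34) = −0.75 ln(0.66)
  = −0.75 × (-0.415515) = 0.311636 substitutions/site.

0.312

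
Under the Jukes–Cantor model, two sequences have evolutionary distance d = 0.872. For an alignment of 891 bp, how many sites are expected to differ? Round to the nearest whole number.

Invert JC69: p = (3/4)(1 − e^(−4d/3)) = 0.75 × (1 − e^(-1.162667)) = 0.75 × (1 − 0.312651) = 0.515512.
Expected differing sites = pL ≈ 0.515512 × 891 = 459.321192 ≈ 459.

459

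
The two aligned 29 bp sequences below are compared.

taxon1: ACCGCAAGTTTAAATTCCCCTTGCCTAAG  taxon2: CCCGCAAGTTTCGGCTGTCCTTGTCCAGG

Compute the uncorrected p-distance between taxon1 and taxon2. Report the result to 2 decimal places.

0.34

The sequences differ at 10 of 29 positions (sites 1, 12, 13, 14, 15, 17, 18, 24, 26, 28).
p = 10/29 = 0.344827… ≈ 0.34 (to 2 d.p.).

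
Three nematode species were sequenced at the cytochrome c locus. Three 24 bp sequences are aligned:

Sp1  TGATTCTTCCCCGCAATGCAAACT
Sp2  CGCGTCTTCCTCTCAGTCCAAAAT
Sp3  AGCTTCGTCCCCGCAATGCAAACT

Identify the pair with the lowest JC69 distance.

Sp1–Sp2: 8/24 differ, p = 0.333, d = 0.441.
Sp1–Sp3: 3/24 differ, p = 0.125, d = 0.137.
Sp2–Sp3: 8/24 differ, p = 0.333, d = 0.441.
The smallest distance is between Sp1 and Sp3.

Sp1 and Sp3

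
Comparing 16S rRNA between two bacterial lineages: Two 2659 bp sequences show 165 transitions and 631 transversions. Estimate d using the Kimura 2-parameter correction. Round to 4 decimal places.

0.3852

P = 165/2659 ≈ 0.062053 and Q = 631/2659 ≈ 0.237307.
Under the Kimura two-parameter model, d = −½ ln(1 − 2P − Q) − ¼ ln(1 − 2Q).
1 − 2P − Q = 0.638587, giving −½ ln(0.638587) = 0.224249.
1 − 2Q = 0.525386, giving −¼ ln(0.525386) = 0.160906.
d = 0.224249 + 0.160906 = 0.385155.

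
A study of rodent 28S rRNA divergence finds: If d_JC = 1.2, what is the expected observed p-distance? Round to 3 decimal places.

0.599

p = (3/4)(1 − e^(−4d/3)) = 0.75 × (1 − e^(-1.6)) = 0.75 × (1 − 0.201897) = 0.598577.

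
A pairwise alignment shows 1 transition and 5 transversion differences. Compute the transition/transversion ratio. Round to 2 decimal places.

0.20

R = 1/5 = 0.20.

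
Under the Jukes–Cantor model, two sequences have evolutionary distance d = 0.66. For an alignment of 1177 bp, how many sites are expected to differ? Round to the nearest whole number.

517

Invert JC69: p = (3/4)(1 − e^(−4d/3)) = 0.75 × (1 − e^(-0.88)) = 0.75 × (1 − 0.414783) = 0.438913.
Expected differing sites = pL ≈ 0.438913 × 1177 = 516.600601 ≈ 517.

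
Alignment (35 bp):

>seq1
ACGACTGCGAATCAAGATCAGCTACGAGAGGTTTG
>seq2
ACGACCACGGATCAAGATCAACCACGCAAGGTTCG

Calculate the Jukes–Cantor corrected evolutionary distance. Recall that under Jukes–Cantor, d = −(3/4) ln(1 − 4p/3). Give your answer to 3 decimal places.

The sequences differ at 8 of 35 sites (6, 7, 10, 21, 23, 27, 28, 34), so p = 8/35 ≈ 0.228571.
d = −(3/4) ln(1 − 4p/3) = −0.75 ln(1 − 0.304761) = −0.75 ln(0.695239)
  = −0.75 × (-0.363500) = 0.272625 substitutions/site.

0.273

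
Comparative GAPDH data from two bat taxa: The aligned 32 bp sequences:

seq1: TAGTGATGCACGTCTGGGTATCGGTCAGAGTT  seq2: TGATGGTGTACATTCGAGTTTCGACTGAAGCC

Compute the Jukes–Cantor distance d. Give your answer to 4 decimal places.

0.8240

The sequences differ at 16 of 32 sites, so p = 16/32 = 0.5.
d = −(3/4) ln(1 − 4p/3) = −0.75 ln(1 − 0.666667) = −0.75 ln(0.333333)
  = −0.75 × (-1.098613) = 0.823960 substitutions/site.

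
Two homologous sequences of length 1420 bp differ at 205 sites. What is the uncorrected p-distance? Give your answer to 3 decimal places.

0.144

p = 205/1420 = 0.144366… ≈ 0.144 (to 3 d.p.).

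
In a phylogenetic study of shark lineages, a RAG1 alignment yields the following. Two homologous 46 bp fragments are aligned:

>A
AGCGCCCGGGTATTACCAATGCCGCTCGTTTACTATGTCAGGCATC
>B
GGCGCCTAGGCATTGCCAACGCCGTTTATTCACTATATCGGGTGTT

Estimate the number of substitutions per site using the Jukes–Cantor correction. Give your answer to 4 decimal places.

The sequences differ at 15 of 46 sites, so p = 15/46 ≈ 0.326087.
d = −(3/4) ln(1 − 4p/3) = −0.75 ln(1 − 0.434783) = −0.75 ln(0.565217)
  = −0.75 × (-0.570546) = 0.427910 substitutions/site.

0.4279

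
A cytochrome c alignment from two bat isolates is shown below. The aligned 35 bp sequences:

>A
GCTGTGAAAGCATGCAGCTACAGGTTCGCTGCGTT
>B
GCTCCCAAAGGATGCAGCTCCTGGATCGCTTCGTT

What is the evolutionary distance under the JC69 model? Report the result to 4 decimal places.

0.2726

The sequences differ at 8 of 35 sites (4, 5, 6, 11, 20, 22, 25, 31), so p = 8/35 ≈ 0.228571.
d = −(3/4) ln(1 − 4p/3) = −0.75 ln(1 − 0.304761) = −0.75 ln(0.695239)
  = −0.75 × (-0.363500) = 0.272625 substitutions/site.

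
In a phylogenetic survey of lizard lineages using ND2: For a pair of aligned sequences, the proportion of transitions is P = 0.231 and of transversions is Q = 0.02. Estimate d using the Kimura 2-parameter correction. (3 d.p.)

0.339

Under the Kimura two-parameter model, d = −½ ln(1 − 2P − Q) − ¼ ln(1 − 2Q).
1 − 2P − Q = 0.518, giving −½ ln(0.518) = 0.328890.
1 − 2Q = 0.96, giving −¼ ln(0.96) = 0.010205.
d = 0.328890 + 0.010205 = 0.339095.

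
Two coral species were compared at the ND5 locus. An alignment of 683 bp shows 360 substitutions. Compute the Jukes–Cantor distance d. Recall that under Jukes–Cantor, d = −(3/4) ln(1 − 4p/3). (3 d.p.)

0.910

p = 360/683 ≈ 0.527086.
d = −(3/4) ln(1 − 4p/3) = −0.75 ln(1 − 0.702781) = −0.75 ln(0.297219)
  = −0.75 × (-1.213286) = 0.909965 substitutions/site.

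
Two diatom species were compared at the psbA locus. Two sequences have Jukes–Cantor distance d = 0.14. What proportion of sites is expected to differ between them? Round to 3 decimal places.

0.128

p = (3/4)(1 − e^(−4d/3)) = 0.75 × (1 − e^(-0.186667)) = 0.75 × (1 − 0.829720) = 0.127710.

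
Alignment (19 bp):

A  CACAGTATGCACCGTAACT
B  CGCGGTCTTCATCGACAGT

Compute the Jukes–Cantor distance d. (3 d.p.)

0.618

The sequences differ at 8 of 19 sites (2, 4, 7, 9, 12, 15, 16, 18), so p = 8/19 ≈ 0.421053.
d = −(3/4) ln(1 − 4p/3) = −0.75 ln(1 − 0.561404) = −0.75 ln(0.438596)
  = −0.75 × (-0.824177) = 0.618133 substitutions/site.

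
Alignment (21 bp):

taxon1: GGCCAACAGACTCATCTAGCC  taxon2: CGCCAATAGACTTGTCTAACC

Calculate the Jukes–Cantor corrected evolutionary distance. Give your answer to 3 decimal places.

The sequences differ at 5 of 21 sites (1, 7, 13, 14, 19), so p = 5/21 ≈ 0.238095.
d = −(3/4) ln(1 − 4p/3) = −0.75 ln(1 − 0.31746) = −0.75 ln(0.68254)
  = −0.75 × (-0.381934) = 0.286451 substitutions/site.

0.286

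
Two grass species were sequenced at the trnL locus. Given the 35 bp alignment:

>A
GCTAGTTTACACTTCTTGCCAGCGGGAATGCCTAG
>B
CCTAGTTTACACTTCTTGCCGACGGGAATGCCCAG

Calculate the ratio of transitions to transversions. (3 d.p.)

3.000

Transitions are A↔G and C↔T; transversions are all other mismatches.
Transitions: 3. Transversions: 1.
R = 3/1 = 3.000.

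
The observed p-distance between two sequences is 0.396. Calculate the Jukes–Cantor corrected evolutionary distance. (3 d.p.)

0.563

d = −(3/4) ln(1 − 4p/3) = −0.75 ln(1 − 0.528) = −0.75 ln(0.472)
  = −0.75 × (-0.750776) = 0.563082 substitutions/site.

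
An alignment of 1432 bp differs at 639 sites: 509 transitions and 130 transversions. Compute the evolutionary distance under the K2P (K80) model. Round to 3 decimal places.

P = 509/1432 ≈ 0.355447 and Q = 130/1432 ≈ 0.090782.
Under the Kimura two-parameter model, d = −½ ln(1 − 2P − Q) − ¼ ln(1 − 2Q).
1 − 2P − Q = 0.198324, giving −½ ln(0.198324) = 0.808927.
1 − 2Q = 0.818436, giving −¼ ln(0.818436) = 0.050090.
d = 0.808927 + 0.050090 = 0.859017.

0.859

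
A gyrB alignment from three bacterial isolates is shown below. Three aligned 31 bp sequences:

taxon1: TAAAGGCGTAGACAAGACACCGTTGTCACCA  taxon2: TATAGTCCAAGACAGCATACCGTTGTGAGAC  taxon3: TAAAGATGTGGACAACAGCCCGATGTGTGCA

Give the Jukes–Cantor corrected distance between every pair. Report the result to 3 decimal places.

taxon1–taxon2: 11/31 sites differ → p ≈ 0.354839, d = −0.75 ln(1 − 0.473119) = 0.480585 ≈ 0.481.
taxon1–taxon3: 10/31 sites differ → p ≈ 0.322581, d = −0.75 ln(1 − 0.430108) = 0.421731 ≈ 0.422.
taxon2–taxon3: 13/31 sites differ → p ≈ 0.419355, d = −0.75 ln(1 − 0.55914) = 0.614271 ≈ 0.614.

d(taxon1,taxon2) = 0.481, d(taxon1,taxon3) = 0.422, d(taxon2,taxon3) = 0.614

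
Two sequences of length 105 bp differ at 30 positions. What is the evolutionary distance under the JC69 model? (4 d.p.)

0.3597

p = 30/105 ≈ 0.285714.
d = −(3/4) ln(1 − 4p/3) = −0.75 ln(1 − 0.380952) = −0.75 ln(0.619048)
  = −0.75 × (-0.479572) = 0.359679 substitutions/site.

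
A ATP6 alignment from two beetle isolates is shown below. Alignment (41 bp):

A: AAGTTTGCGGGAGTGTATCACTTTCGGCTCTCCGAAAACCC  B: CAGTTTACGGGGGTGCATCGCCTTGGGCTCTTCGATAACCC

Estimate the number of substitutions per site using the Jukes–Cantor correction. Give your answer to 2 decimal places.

0.26

The sequences differ at 9 of 41 sites (1, 7, 12, 16, 20, 22, 25, 32, 36), so p = 9/41 ≈ 0.219512.
d = −(3/4) ln(1 − 4p/3) = −0.75 ln(1 − 0.292683) = −0.75 ln(0.707317)
  = −0.75 × (-0.346276) = 0.259707 substitutions/site.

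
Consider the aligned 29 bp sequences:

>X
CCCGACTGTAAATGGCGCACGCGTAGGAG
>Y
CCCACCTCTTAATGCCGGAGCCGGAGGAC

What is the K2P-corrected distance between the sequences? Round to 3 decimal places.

Of 29 sites, 1 differences are transitions and 9 are transversions, so P = 1/29 ≈ 0.034483 and Q = 9/29 ≈ 0.310345.
Under the Kimura two-parameter model, d = −½ ln(1 − 2P − Q) − ¼ ln(1 − 2Q).
1 − 2P − Q = 0.620689, giving −½ ln(0.620689) = 0.238463.
1 − 2Q = 0.37931, giving −¼ ln(0.37931) = 0.242350.
d = 0.238463 + 0.242350 = 0.480813.

0.481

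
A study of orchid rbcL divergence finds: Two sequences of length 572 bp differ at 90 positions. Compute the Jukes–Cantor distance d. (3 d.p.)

p = 90/572 ≈ 0.157343.
d = −(3/4) ln(1 − 4p/3) = −0.75 ln(1 − 0.209791) = −0.75 ln(0.790209)
  = −0.75 × (-0.235458) = 0.176594 substitutions/site.

0.177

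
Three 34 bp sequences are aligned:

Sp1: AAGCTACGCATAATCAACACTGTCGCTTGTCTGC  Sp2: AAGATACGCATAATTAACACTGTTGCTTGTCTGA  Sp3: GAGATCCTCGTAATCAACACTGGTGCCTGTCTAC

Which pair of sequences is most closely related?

Sp1–Sp2: 4/34 differ, p = 0.118, d = 0.128.
Sp1–Sp3: 9/34 differ, p = 0.265, d = 0.326.
Sp2–Sp3: 9/34 differ, p = 0.265, d = 0.326.
The smallest distance is between Sp1 and Sp2.

Sp1 and Sp2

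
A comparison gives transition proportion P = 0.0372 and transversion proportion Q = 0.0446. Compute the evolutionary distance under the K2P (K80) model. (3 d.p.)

0.087

Under the Kimura two-parameter model, d = −½ ln(1 − 2P − Q) − ¼ ln(1 − 2Q).
1 − 2P − Q = 0.881, giving −½ ln(0.881) = 0.063349.
1 − 2Q = 0.9108, giving −¼ ln(0.9108) = 0.023358.
d = 0.063349 + 0.023358 = 0.086707.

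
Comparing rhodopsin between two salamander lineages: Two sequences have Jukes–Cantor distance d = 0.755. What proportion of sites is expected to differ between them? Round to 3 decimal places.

p = (3/4)(1 − e^(−4d/3)) = 0.75 × (1 − e^(-1.006667)) = 0.75 × (1 − 0.365435) = 0.475924.

0.476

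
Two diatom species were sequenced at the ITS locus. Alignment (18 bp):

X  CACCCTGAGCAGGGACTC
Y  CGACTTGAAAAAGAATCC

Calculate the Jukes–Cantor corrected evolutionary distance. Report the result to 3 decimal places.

The sequences differ at 9 of 18 sites (2, 3, 5, 9, 10, 12, 14, 16, 17), so p = 9/18 = 0.5.
d = −(3/4) ln(1 − 4p/3) = −0.75 ln(1 − 0.666667) = −0.75 ln(0.333333)
  = −0.75 × (-1.098613) = 0.823960 substitutions/site.

0.824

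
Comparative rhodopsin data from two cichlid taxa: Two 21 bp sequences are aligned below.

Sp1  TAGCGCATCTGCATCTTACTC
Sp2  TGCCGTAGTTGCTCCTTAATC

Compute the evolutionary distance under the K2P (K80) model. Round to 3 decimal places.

Of 21 sites, 4 differences are transitions and 4 are transversions, so P = 4/21 ≈ 0.190476 and Q = 4/21 ≈ 0.190476.
Under the Kimura two-parameter model, d = −½ ln(1 − 2P − Q) − ¼ ln(1 − 2Q).
1 − 2P − Q = 0.428572, giving −½ ln(0.428572) = 0.423648.
1 − 2Q = 0.619048, giving −¼ ln(0.619048) = 0.119893.
d = 0.423648 + 0.119893 = 0.543541.

0.544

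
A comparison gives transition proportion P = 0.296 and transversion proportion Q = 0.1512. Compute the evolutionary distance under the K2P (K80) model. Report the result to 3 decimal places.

0.770

Under the Kimura two-parameter model, d = −½ ln(1 − 2P − Q) − ¼ ln(1 − 2Q).
1 − 2P − Q = 0.2568, giving −½ ln(0.2568) = 0.679729.
1 − 2Q = 0.6976, giving −¼ ln(0.6976) = 0.090027.
d = 0.679729 + 0.090027 = 0.769756.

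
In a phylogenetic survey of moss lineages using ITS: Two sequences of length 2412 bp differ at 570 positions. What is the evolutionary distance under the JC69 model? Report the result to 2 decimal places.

p = 570/2412 ≈ 0.236318.
d = −(3/4) ln(1 − 4p/3) = −0.75 ln(1 − 0.315091) = −0.75 ln(0.684909)
  = −0.75 × (-0.378469) = 0.283852 substitutions/site.

0.28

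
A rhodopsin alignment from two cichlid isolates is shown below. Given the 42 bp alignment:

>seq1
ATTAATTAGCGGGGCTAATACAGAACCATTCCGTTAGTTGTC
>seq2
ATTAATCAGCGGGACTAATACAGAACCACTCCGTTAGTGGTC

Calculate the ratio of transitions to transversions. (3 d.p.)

3.000

Transitions are A↔G and C↔T; transversions are all other mismatches.
Transitions: 3. Transversions: 1.
R = 3/1 = 3.000.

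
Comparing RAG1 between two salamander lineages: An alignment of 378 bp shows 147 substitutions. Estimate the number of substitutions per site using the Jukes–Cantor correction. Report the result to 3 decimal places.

p = 147/378 ≈ 0.388889.
d = −(3/4) ln(1 − 4p/3) = −0.75 ln(1 − 0.518519) = −0.75 ln(0.481481)
  = −0.75 × (-0.730889) = 0.548167 substitutions/site.

0.548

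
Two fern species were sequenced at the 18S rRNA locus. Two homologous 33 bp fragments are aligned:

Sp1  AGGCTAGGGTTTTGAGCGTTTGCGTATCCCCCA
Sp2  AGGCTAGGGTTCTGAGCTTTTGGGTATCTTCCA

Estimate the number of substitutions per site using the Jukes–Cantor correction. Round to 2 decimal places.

0.17

The sequences differ at 5 of 33 sites (12, 18, 23, 29, 30), so p = 5/33 ≈ 0.151515.
d = −(3/4) ln(1 − 4p/3) = −0.75 ln(1 − 0.20202) = −0.75 ln(0.79798)
  = −0.75 × (-0.225672) = 0.169254 substitutions/site.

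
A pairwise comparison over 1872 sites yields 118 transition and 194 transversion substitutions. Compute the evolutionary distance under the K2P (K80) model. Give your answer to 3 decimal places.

P = 118/1872 ≈ 0.063034 and Q = 194/1872 ≈ 0.103632.
Under the Kimura two-parameter model, d = −½ ln(1 − 2P − Q) − ¼ ln(1 − 2Q).
1 − 2P − Q = 0.7703, giving −½ ln(0.7703) = 0.130488.
1 − 2Q = 0.792736, giving −¼ ln(0.792736) = 0.058066.
d = 0.130488 + 0.058066 = 0.188554.

0.189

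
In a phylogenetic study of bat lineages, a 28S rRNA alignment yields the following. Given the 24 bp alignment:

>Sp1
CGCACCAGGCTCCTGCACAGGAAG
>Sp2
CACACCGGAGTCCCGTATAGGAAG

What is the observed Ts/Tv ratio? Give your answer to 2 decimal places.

6.00

Transitions are A↔G and C↔T; transversions are all other mismatches.
Transitions: 6. Transversions: 1.
R = 6/1 = 6.00.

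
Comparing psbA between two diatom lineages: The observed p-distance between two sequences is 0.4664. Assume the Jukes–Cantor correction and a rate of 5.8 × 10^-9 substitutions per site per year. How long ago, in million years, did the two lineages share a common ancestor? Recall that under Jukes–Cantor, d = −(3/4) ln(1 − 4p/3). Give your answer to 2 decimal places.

d = −(3/4) ln(1 − 4p/3) = −0.75 ln(1 − 0.621867) = −0.75 ln(0.378133)
  = −0.75 × (-0.972509) = 0.729382 substitutions/site.
Under a molecular clock d = 2μt, so t = d/(2μ) = 0.729382 / (2 × 5.8 × 10^-9) = 62.88 million years.

62.88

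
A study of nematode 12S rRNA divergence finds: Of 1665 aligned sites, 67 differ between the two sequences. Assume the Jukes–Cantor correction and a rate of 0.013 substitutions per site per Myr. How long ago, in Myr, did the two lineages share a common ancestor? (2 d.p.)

1.59

p = 67/1665 ≈ 0.04024.
d = −(3/4) ln(1 − 4p/3) = −0.75 ln(1 − 0.053653) = −0.75 ln(0.946347)
  = −0.75 × (-0.055146) = 0.041360 substitutions/site.
Under a molecular clock d = 2μt, so t = d/(2μ) = 0.041360 / (2 × 0.013) = 1.59 Myr.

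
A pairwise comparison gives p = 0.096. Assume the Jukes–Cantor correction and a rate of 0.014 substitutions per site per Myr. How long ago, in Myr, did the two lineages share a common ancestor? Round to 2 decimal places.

3.67

d = −(3/4) ln(1 − 4p/3) = −0.75 ln(1 − 0.128) = −0.75 ln(0.872)
  = −0.75 × (-0.136966) = 0.102725 substitutions/site.
Under a molecular clock d = 2μt, so t = d/(2μ) = 0.102725 / (2 × 0.014) = 3.67 Myr.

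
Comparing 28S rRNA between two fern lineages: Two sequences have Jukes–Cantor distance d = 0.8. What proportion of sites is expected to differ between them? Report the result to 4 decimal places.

p = (3/4)(1 − e^(−4d/3)) = 0.75 × (1 − e^(-1.066667)) = 0.75 × (1 − 0.344154) = 0.491885.

0.4919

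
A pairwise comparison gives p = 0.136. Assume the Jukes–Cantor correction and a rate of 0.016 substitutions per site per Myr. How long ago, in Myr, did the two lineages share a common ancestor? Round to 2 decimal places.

d = −(3/4) ln(1 − 4p/3) = −0.75 ln(1 − 0.181333) = −0.75 ln(0.818667)
  = −0.75 × (-0.200078) = 0.150059 substitutions/site.
Under a molecular clock d = 2μt, so t = d/(2μ) = 0.150059 / (2 × 0.016) = 4.69 Myr.

4.69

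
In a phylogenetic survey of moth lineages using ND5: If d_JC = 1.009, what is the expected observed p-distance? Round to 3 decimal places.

0.555

p = (3/4)(1 − e^(−4d/3)) = 0.75 × (1 − e^(-1.345333)) = 0.75 × (1 − 0.260453) = 0.554660.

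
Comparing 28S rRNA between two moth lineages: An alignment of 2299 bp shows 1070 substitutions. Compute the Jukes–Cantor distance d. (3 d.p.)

0.727

p = 1070/2299 ≈ 0.46542.
d = −(3/4) ln(1 − 4p/3) = −0.75 ln(1 − 0.62056) = −0.75 ln(0.37944)
  = −0.75 × (-0.969059) = 0.726794 substitutions/site.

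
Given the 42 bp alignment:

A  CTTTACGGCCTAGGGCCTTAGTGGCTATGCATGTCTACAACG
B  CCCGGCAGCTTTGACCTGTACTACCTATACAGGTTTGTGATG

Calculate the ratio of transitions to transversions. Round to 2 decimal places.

2.00

Transitions are A↔G and C↔T; transversions are all other mismatches.
Transitions: 14. Transversions: 7.
R = 14/7 = 2.00.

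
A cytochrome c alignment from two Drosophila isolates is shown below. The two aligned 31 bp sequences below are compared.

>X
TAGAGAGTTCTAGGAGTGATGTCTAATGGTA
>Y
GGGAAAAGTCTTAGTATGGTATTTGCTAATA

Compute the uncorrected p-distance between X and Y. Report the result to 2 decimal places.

0.52

The sequences differ at 16 of 31 positions.
p = 16/31 = 0.516129… ≈ 0.52 (to 2 d.p.).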